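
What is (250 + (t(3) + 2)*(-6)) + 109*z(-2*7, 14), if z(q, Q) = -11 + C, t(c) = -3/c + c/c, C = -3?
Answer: -1288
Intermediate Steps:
t(c) = 1 - 3/c (t(c) = -3/c + 1 = 1 - 3/c)
z(q, Q) = -14 (z(q, Q) = -11 - 3 = -14)
(250 + (t(3) + 2)*(-6)) + 109*z(-2*7, 14) = (250 + ((-3 + 3)/3 + 2)*(-6)) + 109*(-14) = (250 + ((1/3)*0 + 2)*(-6)) - 1526 = (250 + (0 + 2)*(-6)) - 1526 = (250 + 2*(-6)) - 1526 = (250 - 12) - 1526 = 238 - 1526 = -1288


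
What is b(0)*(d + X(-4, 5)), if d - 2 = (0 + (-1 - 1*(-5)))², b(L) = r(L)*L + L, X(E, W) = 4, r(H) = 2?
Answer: 0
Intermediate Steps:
b(L) = 3*L (b(L) = 2*L + L = 3*L)
d = 18 (d = 2 + (0 + (-1 - 1*(-5)))² = 2 + (0 + (-1 + 5))² = 2 + (0 + 4)² = 2 + 4² = 2 + 16 = 18)
b(0)*(d + X(-4, 5)) = (3*0)*(18 + 4) = 0*22 = 0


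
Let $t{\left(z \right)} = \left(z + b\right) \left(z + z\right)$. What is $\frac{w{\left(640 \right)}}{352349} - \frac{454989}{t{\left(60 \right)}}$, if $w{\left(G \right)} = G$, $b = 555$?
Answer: $- \frac{53422562387}{8667785400} \approx -6.1633$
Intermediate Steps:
$t{\left(z \right)} = 2 z \left(555 + z\right)$ ($t{\left(z \right)} = \left(z + 555\right) \left(z + z\right) = \left(555 + z\right) 2 z = 2 z \left(555 + z\right)$)
$\frac{w{\left(640 \right)}}{352349} - \frac{454989}{t{\left(60 \right)}} = \frac{640}{352349} - \frac{454989}{2 \cdot 60 \left(555 + 60\right)} = 640 \cdot \frac{1}{352349} - \frac{454989}{2 \cdot 60 \cdot 615} = \frac{640}{352349} - \frac{454989}{73800} = \frac{640}{352349} - \frac{151663}{24600} = - \frac{53422562387}{8667785400}$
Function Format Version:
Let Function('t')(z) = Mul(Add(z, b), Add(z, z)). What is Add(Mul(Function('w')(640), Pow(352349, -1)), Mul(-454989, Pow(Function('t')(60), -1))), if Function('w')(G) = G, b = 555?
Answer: Rational(-53422562387, 8667785400) ≈ -6.1633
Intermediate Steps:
Function('t')(z) = Mul(2, z, Add(555, z)) (Function('t')(z) = Mul(Add(z, 555), Add(z, z)) = Mul(Add(555, z), Mul(2, z)) = Mul(2, z, Add(555, z)))
Add(Mul(Function('w')(640), Pow(352349, -1)), Mul(-454989, Pow(Function('t')(60), -1))) = Add(Mul(640, Pow(352349, -1)), Mul(-454989, Pow(Mul(2, 60, Add(555, 60)), -1))) = Add(Mul(640, Rational(1, 352349)), Mul(-454989, Pow(Mul(2, 60, 615), -1))) = Add(Rational(640, 352349), Mul(-454989, Pow(73800, -1))) = Add(Rational(640, 352349), Mul(-454989, Rational(1, 73800))) = Add(Rational(640, 352349), Rational(-151663, 24600)) = Rational(-53422562387, 8667785400)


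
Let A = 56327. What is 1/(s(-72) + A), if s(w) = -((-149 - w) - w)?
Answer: 1/56332 ≈ 1.7752e-5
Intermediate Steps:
s(w) = 149 + 2*w (s(w) = -(-149 - 2*w) = 149 + 2*w)
1/(s(-72) + A) = 1/((149 + 2*(-72)) + 56327) = 1/((149 - 144) + 56327) = 1/(5 + 56327) = 1/56332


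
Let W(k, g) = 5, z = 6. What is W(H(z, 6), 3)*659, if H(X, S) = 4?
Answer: 3295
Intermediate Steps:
W(H(z, 6), 3)*659 = 5*659 = 3295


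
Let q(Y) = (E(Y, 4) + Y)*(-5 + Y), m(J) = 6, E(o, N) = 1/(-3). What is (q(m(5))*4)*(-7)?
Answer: -476/3 ≈ -158.67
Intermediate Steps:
E(o, N) = -1/3
q(Y) = (-5 + Y)*(-1/3 + Y) (q(Y) = (-1/3 + Y)*(-5 + Y) = (-5 + Y)*(-1/3 + Y))
(q(m(5))*4)*(-7) = ((5/3 + 6**2 - 16/3*6)*4)*(-7) = ((5/3 + 36 - 32)*4)*(-7) = ((17/3)*4)*(-7) = (68/3)*(-7) = -476/3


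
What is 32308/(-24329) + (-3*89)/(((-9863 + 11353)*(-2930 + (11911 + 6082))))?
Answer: -241707682601/182012304410 ≈ -1.3280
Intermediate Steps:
32308/(-24329) + (-3*89)/(((-9863 + 11353)*(-2930 + (11911 + 6082)))) = 32308*(-1/24329) - 267*1/(1490*(-2930 + 17993)) = -32308/24329 - 267/(1490*15063) = -32308/24329 - 267/22443870 = -32308/24329 - 267*1/22443870 = -32308/24329 - 89/7481290 = -241707682601/182012304410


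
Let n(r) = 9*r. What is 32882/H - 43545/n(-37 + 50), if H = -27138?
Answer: -21955026/58799 ≈ -373.39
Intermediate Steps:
32882/H - 43545/n(-37 + 50) = 32882/(-27138) - 43545*1/(9*(-37 + 50)) = 32882*(-1/27138) - 43545/(9*13) = -16441/13569 - 43545/117 = -16441/13569 - 43545*1/117 = -16441/13569 - 14515/39 = -21955026/58799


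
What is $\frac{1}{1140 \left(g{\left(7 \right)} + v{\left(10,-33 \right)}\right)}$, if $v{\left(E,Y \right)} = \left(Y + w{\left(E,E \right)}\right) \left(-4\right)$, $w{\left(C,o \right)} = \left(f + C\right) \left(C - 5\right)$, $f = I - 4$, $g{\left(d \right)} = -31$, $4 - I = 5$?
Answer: $\frac{1}{1140} \approx 0.00087719$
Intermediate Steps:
$I = -1$ ($I = 4 - 5 = -1$)
$f = -5$ ($f = -1 - 4 = -5$)
$w{\left(C,o \right)} = \left(-5 + C\right)^{2}$ ($w{\left(C,o \right)} = \left(-5 + C\right) \left(C - 5\right) = \left(-5 + C\right) \left(-5 + C\right) = \left(-5 + C\right)^{2}$)
$v{\left(E,Y \right)} = -100 - 4 Y - 4 E^{2} + 40 E$ ($v{\left(E,Y \right)} = \left(Y + \left(25 + E^{2} - 10 E\right)\right) \left(-4\right) = \left(25 + Y + E^{2} - 10 E\right) \left(-4\right) = -100 - 4 Y - 4 E^{2} + 40 E$)
$\frac{1}{1140 \left(g{\left(7 \right)} + v{\left(10,-33 \right)}\right)} = \frac{1}{1140 \left(-31 - \left(-432 + 400\right)\right)} = \frac{1}{1140 \left(-31 + \left(-100 + 132 - 400 + 400\right)\right)} = \frac{1}{1140 \left(-31 + 32\right)} = \frac{1}{1140 \cdot 1} = \frac{1}{1140}$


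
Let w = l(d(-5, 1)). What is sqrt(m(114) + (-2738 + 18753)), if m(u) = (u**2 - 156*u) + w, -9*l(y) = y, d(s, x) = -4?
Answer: sqrt(101047)/3 ≈ 105.96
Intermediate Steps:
l(y) = -y/9
w = 4/9 (w = -1/9*(-4) = 4/9 ≈ 0.44444)
m(u) = 4/9 + u**2 - 156*u (m(u) = (u**2 - 156*u) + 4/9 = 4/9 + u**2 - 156*u)
sqrt(m(114) + (-2738 + 18753)) = sqrt((4/9 + 114**2 - 156*114) + (-2738 + 18753)) = sqrt((4/9 + 12996 - 17784) + 16015) = sqrt(-43088/9 + 16015) = sqrt(101047/9) = sqrt(101047)/3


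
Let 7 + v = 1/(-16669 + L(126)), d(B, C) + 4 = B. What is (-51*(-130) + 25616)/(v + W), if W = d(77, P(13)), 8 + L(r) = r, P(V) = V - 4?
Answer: 533703546/1092365 ≈ 488.58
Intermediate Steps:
P(V) = -4 + V
L(r) = -8 + r
d(B, C) = -4 + B
W = 73 (W = -4 + 77 = 73)
v = -115858/16551 (v = -7 + 1/(-16669 + (-8 + 126)) = -7 + 1/(-16669 + 118) = -7 + 1/(-16551) = -7 - 1/16551 = -115858/16551 ≈ -7.0001)
(-51*(-130) + 25616)/(v + W) = (-51*(-130) + 25616)/(-115858/16551 + 73) = (6630 + 25616)/(1092365/16551) = 32246*(16551/1092365) = 533703546/1092365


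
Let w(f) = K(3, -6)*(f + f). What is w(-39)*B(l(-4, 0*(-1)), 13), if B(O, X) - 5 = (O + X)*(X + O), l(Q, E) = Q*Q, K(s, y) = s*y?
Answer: 1187784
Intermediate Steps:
l(Q, E) = Q**2
B(O, X) = 5 + (O + X)**2 (B(O, X) = 5 + (O + X)*(X + O) = 5 + (O + X)*(O + X) = 5 + (O + X)**2)
w(f) = -36*f (w(f) = (3*(-6))*(f + f) = -36*f)
w(-39)*B(l(-4, 0*(-1)), 13) = (-36*(-39))*(5 + ((-4)**2 + 13)**2) = 1404*(5 + (16 + 13)**2) = 1404*(5 + 29**2) = 1404*(5 + 841) = 1404*846 = 1187784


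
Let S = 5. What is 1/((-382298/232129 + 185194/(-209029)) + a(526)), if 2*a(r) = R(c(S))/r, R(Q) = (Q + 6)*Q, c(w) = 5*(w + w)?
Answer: 12761205190883/1642414785016 ≈ 7.7698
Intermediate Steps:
c(w) = 10*w (c(w) = 5*(2*w) = 10*w)
R(Q) = Q*(6 + Q) (R(Q) = (6 + Q)*Q = Q*(6 + Q))
a(r) = 1400/r (a(r) = (((10*5)*(6 + 10*5))/r)/2 = ((50*(6 + 50))/r)/2 = ((50*56)/r)/2 = (2800/r)/2 = 1400/r)
1/((-382298/232129 + 185194/(-209029)) + a(526)) = 1/((-382298/232129 + 185194/(-209029)) + 1400/526) = 1/((-382298*1/232129 + 185194*(-1/209029)) + 1400*(1/526)) = 1/((-382298/232129 - 185194/209029) + 700/263) = 1/(-122900266668/48521692741 + 700/263) = 1/(1642414785016/12761205190883) = 12761205190883/1642414785016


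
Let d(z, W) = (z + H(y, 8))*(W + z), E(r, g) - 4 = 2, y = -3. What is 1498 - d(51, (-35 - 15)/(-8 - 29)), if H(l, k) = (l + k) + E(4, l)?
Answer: -64668/37 ≈ -1747.8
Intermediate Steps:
E(r, g) = 6 (E(r, g) = 4 + 2 = 6)
H(l, k) = 6 + k + l (H(l, k) = (l + k) + 6 = (k + l) + 6 = 6 + k + l)
d(z, W) = (11 + z)*(W + z) (d(z, W) = (z + (6 + 8 - 3))*(W + z) = (z + 11)*(W + z) = (11 + z)*(W + z))
1498 - d(51, (-35 - 15)/(-8 - 29)) = 1498 - (51² + 11*((-35 - 15)/(-8 - 29)) + 11*51 + ((-35 - 15)/(-8 - 29))*51) = 1498 - (2601 + 11*(-50/(-37)) + 561 - 50/(-37)*51) = 1498 - (2601 + 11*(-50*(-1/37)) + 561 - 50*(-1/37)*51) = 1498 - (2601 + 11*(50/37) + 561 + (50/37)*51) = 1498 - (2601 + 550/37 + 561 + 2550/37) = 1498 - 1*120094/37 = 1498 - 120094/37 = -64668/37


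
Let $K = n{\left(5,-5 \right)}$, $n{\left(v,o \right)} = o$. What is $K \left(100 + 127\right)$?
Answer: $-1135$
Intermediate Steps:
$K = -5$
$K \left(100 + 127\right) = - 5 \left(100 + 127\right) = \left(-5\right) 227 = -1135$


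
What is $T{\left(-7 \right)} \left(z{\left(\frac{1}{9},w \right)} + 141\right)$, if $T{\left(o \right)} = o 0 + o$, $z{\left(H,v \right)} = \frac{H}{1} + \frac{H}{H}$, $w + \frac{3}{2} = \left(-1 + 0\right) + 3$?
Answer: $- \frac{8953}{9} \approx -994.78$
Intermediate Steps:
$w = \frac{1}{2}$ ($w = - \frac{3}{2} + \left(\left(-1 + 0\right) + 3\right) = - \frac{3}{2} + \left(-1 + 3\right) = - \frac{3}{2} + 2 = \frac{1}{2} \approx 0.5$)
$z{\left(H,v \right)} = 1 + H$ ($z{\left(H,v \right)} = H 1 + 1 = H + 1 = 1 + H$)
$T{\left(o \right)} = o$ ($T{\left(o \right)} = 0 + o = o$)
$T{\left(-7 \right)} \left(z{\left(\frac{1}{9},w \right)} + 141\right) = - 7 \left(\left(1 + \frac{1}{9}\right) + 141\right) = - 7 \left(\frac{10}{9} + 141\right) = \left(-7\right) \frac{1279}{9} = - \frac{8953}{9}$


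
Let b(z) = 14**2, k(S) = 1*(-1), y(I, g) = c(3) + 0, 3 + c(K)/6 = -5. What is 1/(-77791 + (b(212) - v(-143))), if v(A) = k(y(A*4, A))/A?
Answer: -143/11096086 ≈ -1.2887e-5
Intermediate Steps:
c(K) = -48 (c(K) = -18 + 6*(-5) = -18 - 30 = -48)
y(I, g) = -48 (y(I, g) = -48 + 0 = -48)
k(S) = -1
v(A) = -1/A
b(z) = 196
1/(-77791 + (b(212) - v(-143))) = 1/(-77791 + (196 - (-1)/(-143))) = 1/(-77791 + (196 - (-1)*(-1)/143)) = 1/(-77791 + (196 - 1*1/143)) = 1/(-77791 + (196 - 1/143)) = 1/(-77791 + 28027/143) = 1/(-11096086/143) = -143/11096086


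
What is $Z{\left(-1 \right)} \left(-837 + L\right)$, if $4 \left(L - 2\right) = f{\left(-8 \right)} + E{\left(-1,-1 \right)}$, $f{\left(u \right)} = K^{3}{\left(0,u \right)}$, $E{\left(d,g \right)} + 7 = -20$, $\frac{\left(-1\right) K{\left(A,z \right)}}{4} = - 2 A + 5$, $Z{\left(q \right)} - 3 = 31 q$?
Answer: $79569$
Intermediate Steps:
$Z{\left(q \right)} = 3 + 31 q$
$K{\left(A,z \right)} = -20 + 8 A$ ($K{\left(A,z \right)} = - 4 \left(- 2 A + 5\right) = - 4 \left(5 - 2 A\right) = -20 + 8 A$)
$E{\left(d,g \right)} = -27$ ($E{\left(d,g \right)} = -7 - 20 = -27$)
$f{\left(u \right)} = -8000$ ($f{\left(u \right)} = \left(-20 + 8 \cdot 0\right)^{3} = \left(-20 + 0\right)^{3} = \left(-20\right)^{3} = -8000$)
$L = - \frac{8019}{4}$ ($L = 2 + \frac{-8000 - 27}{4} = 2 + \frac{1}{4} \left(-8027\right) = 2 - \frac{8027}{4} = - \frac{8019}{4} \approx -2004.8$)
$Z{\left(-1 \right)} \left(-837 + L\right) = \left(3 + 31 \left(-1\right)\right) \left(-837 - \frac{8019}{4}\right) = \left(3 - 31\right) \left(- \frac{11367}{4}\right) = \left(-28\right) \left(- \frac{11367}{4}\right) = 79569$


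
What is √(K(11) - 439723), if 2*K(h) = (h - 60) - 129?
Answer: 6*I*√12217 ≈ 663.18*I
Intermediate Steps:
K(h) = -189/2 + h/2 (K(h) = ((h - 60) - 129)/2 = ((-60 + h) - 129)/2 = (-189 + h)/2 = -189/2 + h/2)
√(K(11) - 439723) = √((-189/2 + (½)*11) - 439723) = √((-189/2 + 11/2) - 439723) = √(-89 - 439723) = √(-439812) = 6*I*√12217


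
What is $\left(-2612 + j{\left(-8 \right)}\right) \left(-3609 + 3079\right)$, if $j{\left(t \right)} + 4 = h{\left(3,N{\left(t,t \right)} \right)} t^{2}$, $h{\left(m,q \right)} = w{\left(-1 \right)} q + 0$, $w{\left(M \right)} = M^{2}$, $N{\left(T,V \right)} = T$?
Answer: $1657840$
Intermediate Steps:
$h{\left(m,q \right)} = q$ ($h{\left(m,q \right)} = \left(-1\right)^{2} q + 0 = 1 q + 0 = q + 0 = q$)
$j{\left(t \right)} = -4 + t^{3}$ ($j{\left(t \right)} = -4 + t t^{2} = -4 + t^{3}$)
$\left(-2612 + j{\left(-8 \right)}\right) \left(-3609 + 3079\right) = \left(-2612 + \left(-4 + \left(-8\right)^{3}\right)\right) \left(-3609 + 3079\right) = \left(-2612 - 516\right) \left(-530\right) = \left(-3128\right) \left(-530\right) = 1657840$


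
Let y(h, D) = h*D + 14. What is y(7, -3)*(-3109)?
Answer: 21763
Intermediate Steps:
y(h, D) = 14 + D*h (y(h, D) = D*h + 14 = 14 + D*h)
y(7, -3)*(-3109) = (14 - 3*7)*(-3109) = (14 - 21)*(-3109) = -7*(-3109) = 21763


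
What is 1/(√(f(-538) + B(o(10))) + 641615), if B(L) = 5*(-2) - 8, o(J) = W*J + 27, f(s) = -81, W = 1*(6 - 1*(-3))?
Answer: 641615/411669808324 - 3*I*√11/411669808324 ≈ 1.5586e-6 - 2.417e-11*I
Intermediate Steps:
W = 9 (W = 1*(6 + 3) = 1*9 = 9)
o(J) = 27 + 9*J (o(J) = 9*J + 27 = 27 + 9*J)
B(L) = -18 (B(L) = -10 - 8 = -18)
1/(√(f(-538) + B(o(10))) + 641615) = 1/(√(-81 - 18) + 641615) = 1/(√(-99) + 641615) = 1/(3*I*√11 + 641615) = 1/(641615 + 3*I*√11)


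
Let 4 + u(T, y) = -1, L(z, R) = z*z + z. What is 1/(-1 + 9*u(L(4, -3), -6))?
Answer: -1/46 ≈ -0.021739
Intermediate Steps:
L(z, R) = z + z**2 (L(z, R) = z**2 + z = z + z**2)
u(T, y) = -5 (u(T, y) = -4 - 1 = -5)
1/(-1 + 9*u(L(4, -3), -6)) = 1/(-1 + 9*(-5)) = 1/(-1 - 45) = 1/(-46) = -1/46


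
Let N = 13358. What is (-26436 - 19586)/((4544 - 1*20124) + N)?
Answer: 23011/1111 ≈ 20.712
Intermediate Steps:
(-26436 - 19586)/((4544 - 1*20124) + N) = (-26436 - 19586)/((4544 - 1*20124) + 13358) = -46022/((4544 - 20124) + 13358) = -46022/(-15580 + 13358) = -46022/(-2222) = -46022*(-1/2222) = 23011/1111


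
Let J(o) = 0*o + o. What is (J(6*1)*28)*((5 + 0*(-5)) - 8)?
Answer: -504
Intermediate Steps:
J(o) = o (J(o) = 0 + o = o)
(J(6*1)*28)*((5 + 0*(-5)) - 8) = ((6*1)*28)*((5 + 0*(-5)) - 8) = (6*28)*((5 + 0) - 8) = 168*(5 - 8) = 168*(-3) = -504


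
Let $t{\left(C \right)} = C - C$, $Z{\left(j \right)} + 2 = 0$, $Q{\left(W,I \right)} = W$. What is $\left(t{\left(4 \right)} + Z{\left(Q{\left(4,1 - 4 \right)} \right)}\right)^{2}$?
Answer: $4$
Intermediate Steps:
$Z{\left(j \right)} = -2$ ($Z{\left(j \right)} = -2 + 0 = -2$)
$t{\left(C \right)} = 0$
$\left(t{\left(4 \right)} + Z{\left(Q{\left(4,1 - 4 \right)} \right)}\right)^{2} = \left(0 - 2\right)^{2} = \left(-2\right)^{2} = 4$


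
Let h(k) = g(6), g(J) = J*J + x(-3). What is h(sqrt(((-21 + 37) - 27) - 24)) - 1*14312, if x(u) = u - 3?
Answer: -14282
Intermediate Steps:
x(u) = -3 + u
g(J) = -6 + J**2 (g(J) = J*J + (-3 - 3) = J**2 - 6 = -6 + J**2)
h(k) = 30 (h(k) = -6 + 6**2 = -6 + 36 = 30)
h(sqrt(((-21 + 37) - 27) - 24)) - 1*14312 = 30 - 1*14312 = 30 - 14312 = -14282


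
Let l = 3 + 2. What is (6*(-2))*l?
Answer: -60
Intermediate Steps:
l = 5
(6*(-2))*l = (6*(-2))*5 = -12*5 = -60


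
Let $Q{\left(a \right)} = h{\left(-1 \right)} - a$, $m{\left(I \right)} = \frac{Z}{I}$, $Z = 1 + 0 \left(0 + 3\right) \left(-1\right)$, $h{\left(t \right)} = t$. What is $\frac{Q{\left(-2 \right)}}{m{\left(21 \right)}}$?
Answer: $21$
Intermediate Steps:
$Z = 1$ ($Z = 1 + 0 \cdot 3 \left(-1\right) = 1 + 0 \left(-1\right) = 1 + 0 = 1$)
$m{\left(I \right)} = \frac{1}{I}$ ($m{\left(I \right)} = 1 \frac{1}{I} = \frac{1}{I}$)
$Q{\left(a \right)} = -1 - a$
$\frac{Q{\left(-2 \right)}}{m{\left(21 \right)}} = \frac{-1 - -2}{\frac{1}{21}} = \left(-1 + 2\right) \frac{1}{\frac{1}{21}} = 1 \cdot 21 = 21$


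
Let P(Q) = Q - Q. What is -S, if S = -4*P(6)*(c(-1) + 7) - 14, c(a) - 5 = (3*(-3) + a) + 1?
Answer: 14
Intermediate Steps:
c(a) = -3 + a (c(a) = 5 + ((3*(-3) + a) + 1) = 5 + ((-9 + a) + 1) = 5 + (-8 + a) = -3 + a)
P(Q) = 0
S = -14 (S = -0*((-3 - 1) + 7) - 14 = -0*(-4 + 7) - 14 = -0*3 - 14 = -4*0 - 14 = 0 - 14 = -14)
-S = -1*(-14) = 14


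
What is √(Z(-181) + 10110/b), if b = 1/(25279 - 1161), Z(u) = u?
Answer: √243832799 ≈ 15615.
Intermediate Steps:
b = 1/24118 ≈ 4.1463e-5
√(Z(-181) + 10110/b) = √(-181 + 10110/(1/24118)) = √(-181 + 10110*24118) = √(-181 + 243832980) = √243832799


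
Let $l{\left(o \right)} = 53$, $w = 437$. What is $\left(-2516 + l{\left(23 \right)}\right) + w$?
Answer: $-2026$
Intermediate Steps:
$\left(-2516 + l{\left(23 \right)}\right) + w = \left(-2516 + 53\right) + 437 = -2463 + 437 = -2026$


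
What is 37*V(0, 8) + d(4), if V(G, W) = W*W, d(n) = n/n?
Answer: 2369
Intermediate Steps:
d(n) = 1
V(G, W) = W²
37*V(0, 8) + d(4) = 37*8² + 1 = 37*64 + 1 = 2368 + 1 = 2369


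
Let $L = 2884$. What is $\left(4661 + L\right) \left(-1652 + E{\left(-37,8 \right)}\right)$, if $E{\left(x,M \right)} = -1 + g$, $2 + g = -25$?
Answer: $-12675600$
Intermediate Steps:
$g = -27$ ($g = -2 - 25 = -27$)
$E{\left(x,M \right)} = -28$ ($E{\left(x,M \right)} = -1 - 27 = -28$)
$\left(4661 + L\right) \left(-1652 + E{\left(-37,8 \right)}\right) = \left(4661 + 2884\right) \left(-1652 - 28\right) = 7545 \left(-1680\right) = -12675600$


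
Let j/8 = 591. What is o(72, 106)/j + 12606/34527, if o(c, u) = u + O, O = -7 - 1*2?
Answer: 20983429/54414552 ≈ 0.38562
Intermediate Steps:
j = 4728 (j = 8*591 = 4728)
O = -9 (O = -7 - 2 = -9)
o(c, u) = -9 + u (o(c, u) = u - 9 = -9 + u)
o(72, 106)/j + 12606/34527 = (-9 + 106)/4728 + 12606/34527 = 97*(1/4728) + 12606*(1/34527) = 97/4728 + 4202/11509 = 20983429/54414552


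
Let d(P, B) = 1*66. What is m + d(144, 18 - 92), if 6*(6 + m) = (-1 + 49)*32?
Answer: 316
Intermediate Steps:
d(P, B) = 66
m = 250 (m = -6 + ((-1 + 49)*32)/6 = -6 + (48*32)/6 = -6 + (1/6)*1536 = -6 + 256 = 250)
m + d(144, 18 - 92) = 250 + 66 = 316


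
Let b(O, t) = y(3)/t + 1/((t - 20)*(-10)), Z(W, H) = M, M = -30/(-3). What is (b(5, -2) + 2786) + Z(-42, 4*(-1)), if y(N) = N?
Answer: 614791/220 ≈ 2794.5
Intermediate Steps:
M = 10 (M = -30*(-1)/3 = -6*(-5/3) = 10)
Z(W, H) = 10
b(O, t) = 3/t - 1/(10*(-20 + t)) (b(O, t) = 3/t + 1/((t - 20)*(-10)) = 3/t - ⅒/(-20 + t) = 3/t - 1/(10*(-20 + t)))
(b(5, -2) + 2786) + Z(-42, 4*(-1)) = ((⅒)*(-600 + 29*(-2))/(-2*(-20 - 2)) + 2786) + 10 = ((⅒)*(-½)*(-600 - 58)/(-22) + 2786) + 10 = ((⅒)*(-½)*(-1/22)*(-658) + 2786) + 10 = (-329/220 + 2786) + 10 = 612591/220 + 10 = 614791/220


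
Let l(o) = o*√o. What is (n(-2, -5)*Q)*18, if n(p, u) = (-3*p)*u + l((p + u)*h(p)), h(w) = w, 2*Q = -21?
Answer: 5670 - 2646*√14 ≈ -4230.4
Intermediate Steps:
Q = -21/2 (Q = (½)*(-21) = -21/2 ≈ -10.500)
l(o) = o^(3/2)
n(p, u) = (p*(p + u))^(3/2) - 3*p*u (n(p, u) = (-3*p)*u + ((p + u)*p)^(3/2) = -3*p*u + (p*(p + u))^(3/2) = (p*(p + u))^(3/2) - 3*p*u)
(n(-2, -5)*Q)*18 = (((-2*(-2 - 5))^(3/2) - 3*(-2)*(-5))*(-21/2))*18 = (((-2*(-7))^(3/2) - 30)*(-21/2))*18 = ((14^(3/2) - 30)*(-21/2))*18 = ((14*√14 - 30)*(-21/2))*18 = ((-30 + 14*√14)*(-21/2))*18 = (315 - 147*√14)*18 = 5670 - 2646*√14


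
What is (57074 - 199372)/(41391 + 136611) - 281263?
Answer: -25032759412/89001 ≈ -2.8126e+5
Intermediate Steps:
(57074 - 199372)/(41391 + 136611) - 281263 = -142298/178002 - 281263 = -142298*1/178002 - 281263 = -71149/89001 - 281263 = -25032759412/89001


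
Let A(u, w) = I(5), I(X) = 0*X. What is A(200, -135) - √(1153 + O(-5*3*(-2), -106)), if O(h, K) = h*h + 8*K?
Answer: -√1205 ≈ -34.713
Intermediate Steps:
O(h, K) = h² + 8*K
I(X) = 0
A(u, w) = 0
A(200, -135) - √(1153 + O(-5*3*(-2), -106)) = 0 - √(1153 + ((-5*3*(-2))² + 8*(-106))) = 0 - √(1153 + ((-15*(-2))² - 848)) = 0 - √(1153 + (30² - 848)) = 0 - √(1153 + (900 - 848)) = 0 - √(1153 + 52) = 0 - √1205 = -√1205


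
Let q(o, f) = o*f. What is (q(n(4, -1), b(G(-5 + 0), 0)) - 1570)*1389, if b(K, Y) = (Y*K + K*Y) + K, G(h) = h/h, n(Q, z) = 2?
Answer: -2177952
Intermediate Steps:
G(h) = 1
b(K, Y) = K + 2*K*Y (b(K, Y) = (K*Y + K*Y) + K = 2*K*Y + K = K + 2*K*Y)
q(o, f) = f*o
(q(n(4, -1), b(G(-5 + 0), 0)) - 1570)*1389 = ((1*(1 + 2*0))*2 - 1570)*1389 = ((1*(1 + 0))*2 - 1570)*1389 = ((1*1)*2 - 1570)*1389 = (1*2 - 1570)*1389 = (2 - 1570)*1389 = -1568*1389 = -2177952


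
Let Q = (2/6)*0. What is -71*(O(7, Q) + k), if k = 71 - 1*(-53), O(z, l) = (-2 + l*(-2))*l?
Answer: -8804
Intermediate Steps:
Q = 0 (Q = (2*(⅙))*0 = (⅓)*0 = 0)
O(z, l) = l*(-2 - 2*l) (O(z, l) = (-2 - 2*l)*l = l*(-2 - 2*l))
k = 124 (k = 71 + 53 = 124)
-71*(O(7, Q) + k) = -71*(-2*0*(1 + 0) + 124) = -71*(-2*0*1 + 124) = -71*(0 + 124) = -71*124 = -8804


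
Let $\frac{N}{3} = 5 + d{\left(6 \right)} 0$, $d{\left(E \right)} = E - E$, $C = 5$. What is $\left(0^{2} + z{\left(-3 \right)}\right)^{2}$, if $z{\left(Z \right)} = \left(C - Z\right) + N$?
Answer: $529$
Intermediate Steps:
$d{\left(E \right)} = 0$
$N = 15$ ($N = 3 \left(5 + 0 \cdot 0\right) = 3 \left(5 + 0\right) = 3 \cdot 5 = 15$)
$z{\left(Z \right)} = 20 - Z$ ($z{\left(Z \right)} = \left(5 - Z\right) + 15 = 20 - Z$)
$\left(0^{2} + z{\left(-3 \right)}\right)^{2} = \left(0^{2} + \left(20 - -3\right)\right)^{2} = \left(0 + \left(20 + 3\right)\right)^{2} = \left(0 + 23\right)^{2} = 23^{2} = 529$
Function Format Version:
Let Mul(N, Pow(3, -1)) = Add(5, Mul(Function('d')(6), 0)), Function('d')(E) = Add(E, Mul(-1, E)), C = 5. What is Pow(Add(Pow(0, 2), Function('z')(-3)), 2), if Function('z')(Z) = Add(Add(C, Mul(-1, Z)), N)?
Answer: 529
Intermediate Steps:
Function('d')(E) = 0
N = 15 (N = Mul(3, Add(5, Mul(0, 0))) = Mul(3, Add(5, 0)) = Mul(3, 5) = 15)
Function('z')(Z) = Add(20, Mul(-1, Z)) (Function('z')(Z) = Add(Add(5, Mul(-1, Z)), 15) = Add(20, Mul(-1, Z)))
Pow(Add(Pow(0, 2), Function('z')(-3)), 2) = Pow(Add(Pow(0, 2), Add(20, Mul(-1, -3))), 2) = Pow(Add(0, Add(20, 3)), 2) = Pow(Add(0, 23), 2) = Pow(23, 2) = 529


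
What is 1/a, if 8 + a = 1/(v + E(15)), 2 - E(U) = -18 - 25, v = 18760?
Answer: -18805/150439 ≈ -0.12500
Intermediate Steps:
E(U) = 45 (E(U) = 2 - (-18 - 25) = 2 - 1*(-43) = 2 + 43 = 45)
a = -150439/18805 (a = -8 + 1/(18760 + 45) = -8 + 1/18805 = -150439/18805 ≈ -7.9999)
1/a = 1/(-150439/18805) = -18805/150439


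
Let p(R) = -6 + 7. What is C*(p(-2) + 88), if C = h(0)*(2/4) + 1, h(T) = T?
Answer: 89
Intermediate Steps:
p(R) = 1
C = 1 (C = 0*(2/4) + 1 = 0*(2*(¼)) + 1 = 0*(½) + 1 = 0 + 1 = 1)
C*(p(-2) + 88) = 1*(1 + 88) = 1*89 = 89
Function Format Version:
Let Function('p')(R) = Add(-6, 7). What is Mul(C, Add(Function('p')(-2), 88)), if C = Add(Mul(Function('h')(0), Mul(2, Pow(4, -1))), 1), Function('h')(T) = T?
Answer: 89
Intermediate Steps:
Function('p')(R) = 1
C = 1 (C = Add(Mul(0, Mul(2, Pow(4, -1))), 1) = Add(Mul(0, Mul(2, Rational(1, 4))), 1) = Add(Mul(0, Rational(1, 2)), 1) = Add(0, 1) = 1)
Mul(C, Add(Function('p')(-2), 88)) = Mul(1, Add(1, 88)) = Mul(1, 89) = 89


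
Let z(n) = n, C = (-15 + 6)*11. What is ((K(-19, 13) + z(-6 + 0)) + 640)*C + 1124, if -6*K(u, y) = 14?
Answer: -61411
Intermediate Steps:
C = -99 (C = -9*11 = -99)
K(u, y) = -7/3 (K(u, y) = -1/6*14 = -7/3)
((K(-19, 13) + z(-6 + 0)) + 640)*C + 1124 = ((-7/3 + (-6 + 0)) + 640)*(-99) + 1124 = ((-7/3 - 6) + 640)*(-99) + 1124 = (-25/3 + 640)*(-99) + 1124 = (1895/3)*(-99) + 1124 = -62535 + 1124 = -61411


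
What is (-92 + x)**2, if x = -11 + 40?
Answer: 3969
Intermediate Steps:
x = 29
(-92 + x)**2 = (-92 + 29)**2 = (-63)**2 = 3969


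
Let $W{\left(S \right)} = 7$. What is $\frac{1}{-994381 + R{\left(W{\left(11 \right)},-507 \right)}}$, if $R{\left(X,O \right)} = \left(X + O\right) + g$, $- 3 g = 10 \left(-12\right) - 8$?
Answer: $- \frac{3}{2984515} \approx -1.0052 \cdot 10^{-6}$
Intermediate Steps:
$g = \frac{128}{3}$ ($g = - \frac{10 \left(-12\right) - 8}{3} = - \frac{-120 - 8}{3} = \left(- \frac{1}{3}\right) \left(-128\right) = \frac{128}{3} \approx 42.667$)
$R{\left(X,O \right)} = \frac{128}{3} + O + X$ ($R{\left(X,O \right)} = \left(X + O\right) + \frac{128}{3} = \left(O + X\right) + \frac{128}{3} = \frac{128}{3} + O + X$)
$\frac{1}{-994381 + R{\left(W{\left(11 \right)},-507 \right)}} = \frac{1}{-994381 + \left(\frac{128}{3} - 507 + 7\right)} = \frac{1}{-994381 - \frac{1372}{3}} = \frac{1}{- \frac{2984515}{3}} = - \frac{3}{2984515}$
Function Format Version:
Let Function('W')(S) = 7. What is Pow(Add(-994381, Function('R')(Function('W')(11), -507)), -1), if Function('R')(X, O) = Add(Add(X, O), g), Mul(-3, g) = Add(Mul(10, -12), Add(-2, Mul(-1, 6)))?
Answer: Rational(-3, 2984515) ≈ -1.0052e-6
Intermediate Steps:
g = Rational(128, 3) (g = Mul(Rational(-1, 3), Add(Mul(10, -12), Add(-2, Mul(-1, 6)))) = Mul(Rational(-1, 3), Add(-120, Add(-2, -6))) = Mul(Rational(-1, 3), Add(-120, -8)) = Mul(Rational(-1, 3), -128) = Rational(128, 3) ≈ 42.667)
Function('R')(X, O) = Add(Rational(128, 3), O, X) (Function('R')(X, O) = Add(Add(X, O), Rational(128, 3)) = Add(Add(O, X), Rational(128, 3)) = Add(Rational(128, 3), O, X))
Pow(Add(-994381, Function('R')(Function('W')(11), -507)), -1) = Pow(Add(-994381, Add(Rational(128, 3), -507, 7)), -1) = Pow(Add(-994381, Rational(-1372, 3)), -1) = Pow(Rational(-2984515, 3), -1) = Rational(-3, 2984515)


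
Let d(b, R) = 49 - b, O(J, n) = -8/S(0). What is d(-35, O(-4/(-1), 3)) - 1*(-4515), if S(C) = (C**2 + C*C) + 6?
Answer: 4599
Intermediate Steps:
S(C) = 6 + 2*C**2 (S(C) = (C**2 + C**2) + 6 = 2*C**2 + 6 = 6 + 2*C**2)
O(J, n) = -4/3 (O(J, n) = -8/(6 + 2*0**2) = -8/(6 + 2*0) = -8/(6 + 0) = -8/6 = -8*1/6 = -4/3)
d(-35, O(-4/(-1), 3)) - 1*(-4515) = (49 - 1*(-35)) - 1*(-4515) = (49 + 35) + 4515 = 84 + 4515 = 4599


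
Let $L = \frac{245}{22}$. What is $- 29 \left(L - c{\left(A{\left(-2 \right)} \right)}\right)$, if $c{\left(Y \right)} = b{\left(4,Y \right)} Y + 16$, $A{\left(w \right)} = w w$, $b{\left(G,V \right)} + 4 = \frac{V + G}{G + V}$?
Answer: $- \frac{4553}{22} \approx -206.95$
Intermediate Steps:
$b{\left(G,V \right)} = -3$ ($b{\left(G,V \right)} = -4 + \frac{V + G}{G + V} = -4 + \frac{G + V}{G + V} = -4 + 1 = -3$)
$A{\left(w \right)} = w^{2}$
$L = \frac{245}{22}$ ($L = 245 \cdot \frac{1}{22} = \frac{245}{22} \approx 11.136$)
$c{\left(Y \right)} = 16 - 3 Y$ ($c{\left(Y \right)} = - 3 Y + 16 = 16 - 3 Y$)
$- 29 \left(L - c{\left(A{\left(-2 \right)} \right)}\right) = - 29 \left(\frac{245}{22} - \left(16 - 3 \left(-2\right)^{2}\right)\right) = - 29 \left(\frac{245}{22} - \left(16 - 12\right)\right) = - 29 \left(\frac{245}{22} - 4\right) = \left(-29\right) \frac{157}{22} = - \frac{4553}{22}$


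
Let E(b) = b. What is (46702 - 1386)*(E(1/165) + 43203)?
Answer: 323034924736/165 ≈ 1.9578e+9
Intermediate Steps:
(46702 - 1386)*(E(1/165) + 43203) = (46702 - 1386)*(1/165 + 43203) = 45316*(1/165 + 43203) = 45316*(7128496/165) = 323034924736/165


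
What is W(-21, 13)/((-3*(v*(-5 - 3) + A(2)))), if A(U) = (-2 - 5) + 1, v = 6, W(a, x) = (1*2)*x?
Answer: 13/81 ≈ 0.16049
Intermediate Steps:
W(a, x) = 2*x
A(U) = -6 (A(U) = -7 + 1 = -6)
W(-21, 13)/((-3*(v*(-5 - 3) + A(2)))) = (2*13)/((-3*(6*(-5 - 3) - 6))) = 26/((-3*(6*(-8) - 6))) = 26/((-3*(-48 - 6))) = 26/((-3*(-54))) = 26/162 = 26*(1/162) = 13/81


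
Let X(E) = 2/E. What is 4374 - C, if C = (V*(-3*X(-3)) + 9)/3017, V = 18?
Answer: 13196313/3017 ≈ 4374.0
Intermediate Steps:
C = 45/3017 (C = (18*(-6/(-3)) + 9)/3017 = (18*(-6*(-1)/3) + 9)*(1/3017) = (18*(-3*(-⅔)) + 9)*(1/3017) = (18*2 + 9)*(1/3017) = (36 + 9)*(1/3017) = 45*(1/3017) = 45/3017 ≈ 0.014915)
4374 - C = 4374 - 1*45/3017 = 4374 - 45/3017 = 13196313/3017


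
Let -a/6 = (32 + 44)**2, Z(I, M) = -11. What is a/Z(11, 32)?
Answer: 34656/11 ≈ 3150.5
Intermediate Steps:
a = -34656 (a = -6*(32 + 44)**2 = -6*76**2 = -6*5776 = -34656)
a/Z(11, 32) = -34656/(-11) = -34656*(-1/11) = 34656/11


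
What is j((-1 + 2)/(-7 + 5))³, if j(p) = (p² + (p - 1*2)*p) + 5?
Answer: 2197/8 ≈ 274.63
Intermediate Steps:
j(p) = 5 + p² + p*(-2 + p) (j(p) = (p² + (p - 2)*p) + 5 = (p² + (-2 + p)*p) + 5 = (p² + p*(-2 + p)) + 5 = 5 + p² + p*(-2 + p))
j((-1 + 2)/(-7 + 5))³ = (5 - 2*(-1 + 2)/(-7 + 5) + 2*((-1 + 2)/(-7 + 5))²)³ = (5 - 2/(-2) + 2*(1/(-2))²)³ = (5 - 2*(-1)/2 + 2*(1*(-½))²)³ = (5 - 2*(-½) + 2*(-½)²)³ = (5 + 1 + 2*(¼))³ = (5 + 1 + ½)³ = (13/2)³ = 2197/8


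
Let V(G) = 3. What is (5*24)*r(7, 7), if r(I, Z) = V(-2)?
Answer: 360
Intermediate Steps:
r(I, Z) = 3
(5*24)*r(7, 7) = (5*24)*3 = 120*3 = 360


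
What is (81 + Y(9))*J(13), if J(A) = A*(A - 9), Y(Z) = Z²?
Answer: 8424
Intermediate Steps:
J(A) = A*(-9 + A)
(81 + Y(9))*J(13) = (81 + 9²)*(13*(-9 + 13)) = (81 + 81)*(13*4) = 162*52 = 8424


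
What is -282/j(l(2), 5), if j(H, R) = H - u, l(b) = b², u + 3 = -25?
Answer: -141/16 ≈ -8.8125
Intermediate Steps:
u = -28 (u = -3 - 25 = -28)
j(H, R) = 28 + H (j(H, R) = H - 1*(-28) = H + 28 = 28 + H)
-282/j(l(2), 5) = -282/(28 + 2²) = -282/(28 + 4) = -282/32 = -282*1/32 = -141/16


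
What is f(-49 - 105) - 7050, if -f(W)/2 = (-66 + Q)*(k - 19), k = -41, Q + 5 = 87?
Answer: -5130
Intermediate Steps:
Q = 82 (Q = -5 + 87 = 82)
f(W) = 1920 (f(W) = -2*(-66 + 82)*(-41 - 19) = -32*(-60) = -2*(-960) = 1920)
f(-49 - 105) - 7050 = 1920 - 7050 = -5130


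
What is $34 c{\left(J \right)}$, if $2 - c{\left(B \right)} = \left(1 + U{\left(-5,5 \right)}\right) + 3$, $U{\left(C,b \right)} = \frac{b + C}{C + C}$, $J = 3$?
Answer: $-68$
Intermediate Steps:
$U{\left(C,b \right)} = \frac{C + b}{2 C}$
$c{\left(B \right)} = -2$ ($c{\left(B \right)} = 2 - \left(\left(1 + \frac{-5 + 5}{2 \left(-5\right)}\right) + 3\right) = 2 - \left(\left(1 + \frac{1}{2} \left(- \frac{1}{5}\right) 0\right) + 3\right) = 2 - \left(\left(1 + 0\right) + 3\right) = 2 - \left(1 + 3\right) = 2 - 4 = -2$)
$34 c{\left(J \right)} = 34 \left(-2\right) = -68$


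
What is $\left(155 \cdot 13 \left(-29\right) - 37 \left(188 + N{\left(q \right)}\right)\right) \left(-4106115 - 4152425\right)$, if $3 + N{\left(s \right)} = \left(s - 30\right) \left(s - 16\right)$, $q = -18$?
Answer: $1037801170560$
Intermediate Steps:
$N{\left(s \right)} = -3 + \left(-30 + s\right) \left(-16 + s\right)$ ($N{\left(s \right)} = -3 + \left(s - 30\right) \left(s - 16\right) = -3 + \left(-30 + s\right) \left(-16 + s\right)$)
$\left(155 \cdot 13 \left(-29\right) - 37 \left(188 + N{\left(q \right)}\right)\right) \left(-4106115 - 4152425\right) = \left(155 \cdot 13 \left(-29\right) - 37 \left(188 + \left(477 + \left(-18\right)^{2} - -828\right)\right)\right) \left(-4106115 - 4152425\right) = \left(2015 \left(-29\right) - 37 \left(188 + \left(477 + 324 + 828\right)\right)\right) \left(-8258540\right) = \left(-58435 - 37 \left(188 + 1629\right)\right) \left(-8258540\right) = \left(-58435 - 67229\right) \left(-8258540\right) = \left(-125664\right) \left(-8258540\right) = 1037801170560$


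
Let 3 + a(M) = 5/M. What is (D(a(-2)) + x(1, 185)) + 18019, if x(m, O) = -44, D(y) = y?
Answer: 35939/2 ≈ 17970.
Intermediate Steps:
a(M) = -3 + 5/M
(D(a(-2)) + x(1, 185)) + 18019 = ((-3 + 5/(-2)) - 44) + 18019 = ((-3 + 5*(-1/2)) - 44) + 18019 = ((-3 - 5/2) - 44) + 18019 = (-11/2 - 44) + 18019 = -99/2 + 18019 = 35939/2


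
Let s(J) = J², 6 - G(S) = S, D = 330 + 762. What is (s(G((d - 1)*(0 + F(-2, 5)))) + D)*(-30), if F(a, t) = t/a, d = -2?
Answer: -65655/2 ≈ -32828.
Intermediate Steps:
D = 1092
G(S) = 6 - S
(s(G((d - 1)*(0 + F(-2, 5)))) + D)*(-30) = ((6 - (-2 - 1)*(0 + 5/(-2)))² + 1092)*(-30) = ((6 - (-3)*(0 + 5*(-½)))² + 1092)*(-30) = ((6 - (-3)*(0 - 5/2))² + 1092)*(-30) = ((6 - (-3)*(-5)/2)² + 1092)*(-30) = ((6 - 1*15/2)² + 1092)*(-30) = ((6 - 15/2)² + 1092)*(-30) = ((-3/2)² + 1092)*(-30) = (9/4 + 1092)*(-30) = (4377/4)*(-30) = -65655/2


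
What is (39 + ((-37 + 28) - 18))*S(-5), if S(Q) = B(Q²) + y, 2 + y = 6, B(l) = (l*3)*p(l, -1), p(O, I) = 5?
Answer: 4548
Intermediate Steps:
B(l) = 15*l (B(l) = (l*3)*5 = (3*l)*5 = 15*l)
y = 4 (y = -2 + 6 = 4)
S(Q) = 4 + 15*Q² (S(Q) = 15*Q² + 4 = 4 + 15*Q²)
(39 + ((-37 + 28) - 18))*S(-5) = (39 + ((-37 + 28) - 18))*(4 + 15*(-5)²) = (39 + (-9 - 18))*(4 + 15*25) = (39 - 27)*(4 + 375) = 12*379 = 4548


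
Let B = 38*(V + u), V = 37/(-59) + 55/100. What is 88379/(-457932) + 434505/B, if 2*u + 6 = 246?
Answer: 117156886705091/1231228488372 ≈ 95.154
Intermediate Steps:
u = 120 (u = -3 + (1/2)*246 = -3 + 123 = 120)
V = -91/1180 (V = 37*(-1/59) + 55*(1/100) = -37/59 + 11/20 = -91/1180 ≈ -0.077119)
B = 2688671/590 (B = 38*(-91/1180 + 120) = 38*(141509/1180) = 2688671/590 ≈ 4557.1)
88379/(-457932) + 434505/B = 88379/(-457932) + 434505/(2688671/590) = 88379*(-1/457932) + 434505*(590/2688671) = -88379/457932 + 256357950/2688671 = 117156886705091/1231228488372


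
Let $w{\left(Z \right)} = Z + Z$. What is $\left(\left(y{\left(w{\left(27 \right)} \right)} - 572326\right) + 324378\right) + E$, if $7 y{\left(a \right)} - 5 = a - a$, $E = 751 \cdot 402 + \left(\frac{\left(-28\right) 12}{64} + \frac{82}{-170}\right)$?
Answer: $\frac{128398577}{2380} \approx 53949.0$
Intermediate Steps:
$w{\left(Z \right)} = 2 Z$
$E = \frac{102644731}{340}$ ($E = 301902 + \left(\left(-336\right) \frac{1}{64} + 82 \left(- \frac{1}{170}\right)\right) = 301902 - \frac{1949}{340} = \frac{102644731}{340} \approx 3.019 \cdot 10^{5}$)
$y{\left(a \right)} = \frac{5}{7}$ ($y{\left(a \right)} = \frac{5}{7} + \frac{a - a}{7} = \frac{5}{7} + \frac{1}{7} \cdot 0 = \frac{5}{7} + 0 = \frac{5}{7}$)
$\left(\left(y{\left(w{\left(27 \right)} \right)} - 572326\right) + 324378\right) + E = \left(\left(\frac{5}{7} - 572326\right) + 324378\right) + \frac{102644731}{340} = \left(- \frac{4006277}{7} + 324378\right) + \frac{102644731}{340} = - \frac{1735631}{7} + \frac{102644731}{340} = \frac{128398577}{2380}$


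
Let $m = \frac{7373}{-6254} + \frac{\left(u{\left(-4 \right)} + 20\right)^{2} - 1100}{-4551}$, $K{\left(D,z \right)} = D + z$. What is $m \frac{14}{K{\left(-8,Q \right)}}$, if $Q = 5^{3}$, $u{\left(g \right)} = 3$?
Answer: $- \frac{209884423}{1665024309} \approx -0.12605$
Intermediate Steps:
$Q = 125$
$m = - \frac{29983489}{28461954}$ ($m = \frac{7373}{-6254} + \frac{\left(3 + 20\right)^{2} - 1100}{-4551} = 7373 \left(- \frac{1}{6254}\right) + \left(23^{2} - 1100\right) \left(- \frac{1}{4551}\right) = - \frac{7373}{6254} + \left(529 - 1100\right) \left(- \frac{1}{4551}\right) = - \frac{7373}{6254} - - \frac{571}{4551} = - \frac{7373}{6254} + \frac{571}{4551} = - \frac{29983489}{28461954} \approx -1.0535$)
$m \frac{14}{K{\left(-8,Q \right)}} = - \frac{29983489 \frac{14}{-8 + 125}}{28461954} = - \frac{29983489 \cdot \frac{14}{117}}{28461954} = - \frac{29983489 \cdot 14 \cdot \frac{1}{117}}{28461954} = \left(- \frac{29983489}{28461954}\right) \frac{14}{117} = - \frac{209884423}{1665024309}$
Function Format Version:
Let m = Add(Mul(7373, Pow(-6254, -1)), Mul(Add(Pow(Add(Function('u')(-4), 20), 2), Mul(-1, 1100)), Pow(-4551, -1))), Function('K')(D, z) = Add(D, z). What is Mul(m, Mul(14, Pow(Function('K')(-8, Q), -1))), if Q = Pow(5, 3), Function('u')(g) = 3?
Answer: Rational(-209884423, 1665024309) ≈ -0.12605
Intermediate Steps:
Q = 125
m = Rational(-29983489, 28461954) (m = Add(Mul(7373, Pow(-6254, -1)), Mul(Add(Pow(Add(3, 20), 2), Mul(-1, 1100)), Pow(-4551, -1))) = Add(Mul(7373, Rational(-1, 6254)), Mul(Add(Pow(23, 2), -1100), Rational(-1, 4551))) = Add(Rational(-7373, 6254), Mul(Add(529, -1100), Rational(-1, 4551))) = Add(Rational(-7373, 6254), Mul(-571, Rational(-1, 4551))) = Add(Rational(-7373, 6254), Rational(571, 4551)) = Rational(-29983489, 28461954) ≈ -1.0535)
Mul(m, Mul(14, Pow(Function('K')(-8, Q), -1))) = Mul(Rational(-29983489, 28461954), Mul(14, Pow(Add(-8, 125), -1))) = Mul(Rational(-29983489, 28461954), Mul(14, Pow(117, -1))) = Mul(Rational(-29983489, 28461954), Mul(14, Rational(1, 117))) = Mul(Rational(-29983489, 28461954), Rational(14, 117)) = Rational(-209884423, 1665024309)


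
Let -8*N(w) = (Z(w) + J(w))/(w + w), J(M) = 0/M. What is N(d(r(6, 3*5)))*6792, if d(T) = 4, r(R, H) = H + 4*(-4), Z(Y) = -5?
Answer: 4245/8 ≈ 530.63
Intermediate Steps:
J(M) = 0
r(R, H) = -16 + H (r(R, H) = H - 16 = -16 + H)
N(w) = 5/(16*w) (N(w) = -(-5 + 0)/(8*(w + w)) = -(-5)/(8*(2*w)) = -(-5)*1/(2*w)/8 = -(-5)/(16*w) = 5/(16*w))
N(d(r(6, 3*5)))*6792 = ((5/16)/4)*6792 = ((5/16)*(¼))*6792 = (5/64)*6792 = 4245/8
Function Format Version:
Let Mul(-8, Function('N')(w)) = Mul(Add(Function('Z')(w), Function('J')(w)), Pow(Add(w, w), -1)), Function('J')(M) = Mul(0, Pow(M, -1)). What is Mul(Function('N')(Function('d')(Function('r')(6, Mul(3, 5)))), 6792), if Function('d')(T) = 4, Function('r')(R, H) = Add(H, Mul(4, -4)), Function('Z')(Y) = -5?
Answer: Rational(4245, 8) ≈ 530.63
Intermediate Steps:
Function('J')(M) = 0
Function('r')(R, H) = Add(-16, H) (Function('r')(R, H) = Add(H, -16) = Add(-16, H))
Function('N')(w) = Mul(Rational(5, 16), Pow(w, -1)) (Function('N')(w) = Mul(Rational(-1, 8), Mul(Add(-5, 0), Pow(Add(w, w), -1))) = Mul(Rational(-1, 8), Mul(-5, Pow(Mul(2, w), -1))) = Mul(Rational(-1, 8), Mul(-5, Mul(Rational(1, 2), Pow(w, -1)))) = Mul(Rational(-1, 8), Mul(Rational(-5, 2), Pow(w, -1))) = Mul(Rational(5, 16), Pow(w, -1)))
Mul(Function('N')(Function('d')(Function('r')(6, Mul(3, 5)))), 6792) = Mul(Mul(Rational(5, 16), Pow(4, -1)), 6792) = Mul(Mul(Rational(5, 16), Rational(1, 4)), 6792) = Mul(Rational(5, 64), 6792) = Rational(4245, 8)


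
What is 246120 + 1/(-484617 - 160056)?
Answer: 158666918759/644673 ≈ 2.4612e+5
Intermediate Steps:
246120 + 1/(-484617 - 160056) = 246120 + 1/(-644673) = 246120 - 1/644673 = 158666918759/644673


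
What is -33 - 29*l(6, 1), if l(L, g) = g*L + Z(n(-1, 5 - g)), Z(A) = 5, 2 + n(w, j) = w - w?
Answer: -352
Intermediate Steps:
n(w, j) = -2 (n(w, j) = -2 + (w - w) = -2 + 0 = -2)
l(L, g) = 5 + L*g (l(L, g) = g*L + 5 = L*g + 5 = 5 + L*g)
-33 - 29*l(6, 1) = -33 - 29*(5 + 6*1) = -33 - 29*(5 + 6) = -33 - 29*11 = -33 - 319 = -352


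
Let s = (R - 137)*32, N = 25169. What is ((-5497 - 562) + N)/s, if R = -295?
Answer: -3185/2304 ≈ -1.3824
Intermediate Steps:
s = -13824 (s = (-295 - 137)*32 = -432*32 = -13824)
((-5497 - 562) + N)/s = ((-5497 - 562) + 25169)/(-13824) = (-6059 + 25169)*(-1/13824) = 19110*(-1/13824) = -3185/2304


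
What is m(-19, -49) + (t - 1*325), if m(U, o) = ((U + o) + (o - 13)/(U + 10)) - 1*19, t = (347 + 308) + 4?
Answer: 2285/9 ≈ 253.89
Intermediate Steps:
t = 659 (t = 655 + 4 = 659)
m(U, o) = -19 + U + o + (-13 + o)/(10 + U) (m(U, o) = ((U + o) + (-13 + o)/(10 + U)) - 19 = (U + o + (-13 + o)/(10 + U)) - 19 = -19 + U + o + (-13 + o)/(10 + U))
m(-19, -49) + (t - 1*325) = (-203 + (-19)² - 9*(-19) + 11*(-49) - 19*(-49))/(10 - 19) + (659 - 1*325) = (-203 + 361 + 171 - 539 + 931)/(-9) + (659 - 325) = -⅑*721 + 334 = -721/9 + 334 = 2285/9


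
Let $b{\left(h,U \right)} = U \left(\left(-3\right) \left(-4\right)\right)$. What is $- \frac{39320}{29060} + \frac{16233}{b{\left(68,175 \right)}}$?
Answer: $\frac{926569}{145300} \approx 6.3769$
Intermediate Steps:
$b{\left(h,U \right)} = 12 U$ ($b{\left(h,U \right)} = U 12 = 12 U$)
$- \frac{39320}{29060} + \frac{16233}{b{\left(68,175 \right)}} = - \frac{39320}{29060} + \frac{16233}{12 \cdot 175} = \left(-39320\right) \frac{1}{29060} + \frac{16233}{2100} = - \frac{1966}{1453} + 16233 \cdot \frac{1}{2100} = - \frac{1966}{1453} + \frac{773}{100} = \frac{926569}{145300}$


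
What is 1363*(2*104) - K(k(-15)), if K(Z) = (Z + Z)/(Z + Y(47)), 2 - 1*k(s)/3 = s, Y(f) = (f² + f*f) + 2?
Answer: 74561546/263 ≈ 2.8350e+5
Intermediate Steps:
Y(f) = 2 + 2*f² (Y(f) = (f² + f²) + 2 = 2*f² + 2 = 2 + 2*f²)
k(s) = 6 - 3*s
K(Z) = 2*Z/(4420 + Z) (K(Z) = (Z + Z)/(Z + (2 + 2*47²)) = (2*Z)/(Z + (2 + 2*2209)) = (2*Z)/(Z + (2 + 4418)) = (2*Z)/(Z + 4420) = (2*Z)/(4420 + Z) = 2*Z/(4420 + Z))
1363*(2*104) - K(k(-15)) = 1363*(2*104) - 2*(6 - 3*(-15))/(4420 + (6 - 3*(-15))) = 1363*208 - 2*(6 + 45)/(4420 + (6 + 45)) = 283504 - 2*51/(4420 + 51) = 283504 - 2*51/4471 = 283504 - 1*6/263 = 283504 - 6/263 = 74561546/263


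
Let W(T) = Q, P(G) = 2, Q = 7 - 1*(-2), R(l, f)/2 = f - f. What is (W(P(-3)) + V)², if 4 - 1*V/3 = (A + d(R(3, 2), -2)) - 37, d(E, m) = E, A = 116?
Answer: 46656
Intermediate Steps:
R(l, f) = 0 (R(l, f) = 2*(f - f) = 2*0 = 0)
Q = 9 (Q = 7 + 2 = 9)
W(T) = 9
V = -225 (V = 12 - 3*((116 + 0) - 37) = 12 - 3*(116 - 37) = 12 - 3*79 = 12 - 237 = -225)
(W(P(-3)) + V)² = (9 - 225)² = (-216)² = 46656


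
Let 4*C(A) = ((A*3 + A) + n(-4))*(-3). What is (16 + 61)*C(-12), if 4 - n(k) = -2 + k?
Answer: 4389/2 ≈ 2194.5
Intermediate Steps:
n(k) = 6 - k (n(k) = 4 - (-2 + k) = 4 + (2 - k) = 6 - k)
C(A) = -15/2 - 3*A (C(A) = (((A*3 + A) + (6 - 1*(-4)))*(-3))/4 = (((3*A + A) + (6 + 4))*(-3))/4 = ((4*A + 10)*(-3))/4 = ((10 + 4*A)*(-3))/4 = (-30 - 12*A)/4 = -15/2 - 3*A)
(16 + 61)*C(-12) = (16 + 61)*(-15/2 - 3*(-12)) = 77*(-15/2 + 36) = 77*(57/2) = 4389/2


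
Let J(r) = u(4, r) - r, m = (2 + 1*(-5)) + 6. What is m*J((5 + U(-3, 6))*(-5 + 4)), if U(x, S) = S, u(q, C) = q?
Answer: 45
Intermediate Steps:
m = 3 (m = (2 - 5) + 6 = -3 + 6 = 3)
J(r) = 4 - r
m*J((5 + U(-3, 6))*(-5 + 4)) = 3*(4 - (5 + 6)*(-5 + 4)) = 3*(4 - 11*(-1)) = 3*(4 - 1*(-11)) = 3*(4 + 11) = 3*15 = 45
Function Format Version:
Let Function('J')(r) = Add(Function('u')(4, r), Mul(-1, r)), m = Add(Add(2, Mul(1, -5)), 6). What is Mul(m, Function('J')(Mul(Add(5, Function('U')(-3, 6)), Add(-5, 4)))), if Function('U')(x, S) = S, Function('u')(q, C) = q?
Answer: 45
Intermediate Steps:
m = 3 (m = Add(Add(2, -5), 6) = Add(-3, 6) = 3)
Function('J')(r) = Add(4, Mul(-1, r))
Mul(m, Function('J')(Mul(Add(5, Function('U')(-3, 6)), Add(-5, 4)))) = Mul(3, Add(4, Mul(-1, Mul(Add(5, 6), Add(-5, 4))))) = Mul(3, Add(4, Mul(-1, Mul(11, -1)))) = Mul(3, Add(4, Mul(-1, -11))) = Mul(3, Add(4, 11)) = Mul(3, 15) = 45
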